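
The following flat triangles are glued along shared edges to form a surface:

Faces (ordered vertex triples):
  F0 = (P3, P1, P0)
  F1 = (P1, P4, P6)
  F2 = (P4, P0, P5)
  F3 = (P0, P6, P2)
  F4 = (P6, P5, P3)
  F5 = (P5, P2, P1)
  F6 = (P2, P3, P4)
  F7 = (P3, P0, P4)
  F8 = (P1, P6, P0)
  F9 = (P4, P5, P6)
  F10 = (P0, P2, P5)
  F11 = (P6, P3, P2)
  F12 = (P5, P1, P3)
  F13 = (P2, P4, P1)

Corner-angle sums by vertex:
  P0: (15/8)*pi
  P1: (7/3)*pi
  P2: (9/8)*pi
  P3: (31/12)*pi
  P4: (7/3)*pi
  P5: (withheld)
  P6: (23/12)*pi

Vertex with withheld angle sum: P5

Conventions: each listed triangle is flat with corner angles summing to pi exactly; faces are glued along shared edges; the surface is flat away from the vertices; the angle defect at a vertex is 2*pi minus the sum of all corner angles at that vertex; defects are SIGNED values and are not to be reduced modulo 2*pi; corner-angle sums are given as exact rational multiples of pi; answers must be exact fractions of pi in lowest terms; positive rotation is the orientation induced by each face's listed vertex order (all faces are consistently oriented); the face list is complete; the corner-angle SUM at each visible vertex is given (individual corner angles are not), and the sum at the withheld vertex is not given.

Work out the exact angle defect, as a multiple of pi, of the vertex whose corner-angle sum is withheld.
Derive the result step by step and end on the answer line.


V = 7, E = 21, F = 14; chi = V - E + F = 0
Gauss-Bonnet: total defect = 2*pi*chi = 0; visible defects sum to -pi/6

Answer: defect(P5) = pi/6


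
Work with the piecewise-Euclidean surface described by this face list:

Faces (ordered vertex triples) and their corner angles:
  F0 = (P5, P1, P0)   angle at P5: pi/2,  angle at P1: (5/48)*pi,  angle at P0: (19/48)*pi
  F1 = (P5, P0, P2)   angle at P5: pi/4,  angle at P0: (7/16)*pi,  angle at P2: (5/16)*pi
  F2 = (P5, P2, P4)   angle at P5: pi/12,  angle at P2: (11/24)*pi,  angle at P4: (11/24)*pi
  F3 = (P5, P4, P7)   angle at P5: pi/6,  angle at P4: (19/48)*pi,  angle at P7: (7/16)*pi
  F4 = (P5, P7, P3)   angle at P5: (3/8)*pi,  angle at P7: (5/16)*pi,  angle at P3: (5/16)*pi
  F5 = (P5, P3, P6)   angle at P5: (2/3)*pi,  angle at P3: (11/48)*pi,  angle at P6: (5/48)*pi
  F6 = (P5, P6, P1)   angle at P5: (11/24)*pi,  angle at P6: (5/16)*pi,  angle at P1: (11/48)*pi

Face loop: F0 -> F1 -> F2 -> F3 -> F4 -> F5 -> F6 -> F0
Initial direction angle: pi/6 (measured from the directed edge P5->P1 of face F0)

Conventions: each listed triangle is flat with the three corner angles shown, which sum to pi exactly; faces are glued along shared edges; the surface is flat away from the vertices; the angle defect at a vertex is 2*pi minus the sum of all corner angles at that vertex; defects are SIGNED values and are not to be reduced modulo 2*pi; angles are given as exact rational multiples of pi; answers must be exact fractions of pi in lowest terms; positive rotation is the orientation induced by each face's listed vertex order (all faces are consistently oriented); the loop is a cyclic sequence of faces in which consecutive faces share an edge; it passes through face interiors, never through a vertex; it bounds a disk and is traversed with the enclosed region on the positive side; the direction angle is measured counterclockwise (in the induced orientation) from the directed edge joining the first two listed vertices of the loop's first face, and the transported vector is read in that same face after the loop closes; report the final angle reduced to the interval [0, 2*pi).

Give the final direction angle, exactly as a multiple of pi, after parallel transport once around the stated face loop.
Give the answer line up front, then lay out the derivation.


Answer: final direction angle = (5/3)*pi

enclosed vertex P5: corner angles sum to (5/2)*pi, defect = 2*pi - (5/2)*pi = -pi/2
holonomy = initial angle + sum of enclosed defects (mod 2*pi), positive in the induced orientation
final angle = pi/6 - pi/2 = (5/3)*pi (mod 2*pi)


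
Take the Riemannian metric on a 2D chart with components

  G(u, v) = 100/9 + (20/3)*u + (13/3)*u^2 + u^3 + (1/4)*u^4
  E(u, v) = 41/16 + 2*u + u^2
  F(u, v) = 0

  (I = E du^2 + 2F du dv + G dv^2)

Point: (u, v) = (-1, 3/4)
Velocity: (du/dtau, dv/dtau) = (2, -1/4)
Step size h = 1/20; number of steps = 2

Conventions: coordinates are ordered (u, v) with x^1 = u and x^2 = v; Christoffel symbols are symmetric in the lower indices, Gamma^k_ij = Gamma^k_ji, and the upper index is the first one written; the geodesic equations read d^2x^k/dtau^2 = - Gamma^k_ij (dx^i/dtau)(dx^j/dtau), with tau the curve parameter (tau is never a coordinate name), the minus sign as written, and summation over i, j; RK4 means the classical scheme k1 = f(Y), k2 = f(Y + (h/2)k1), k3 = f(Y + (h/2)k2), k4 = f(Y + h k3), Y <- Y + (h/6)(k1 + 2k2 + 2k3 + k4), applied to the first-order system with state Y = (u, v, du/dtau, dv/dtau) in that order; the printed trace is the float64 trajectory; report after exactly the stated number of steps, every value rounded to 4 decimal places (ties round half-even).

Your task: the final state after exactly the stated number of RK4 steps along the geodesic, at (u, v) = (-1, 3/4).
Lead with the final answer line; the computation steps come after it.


Answer: u = -0.8008, v = 0.7251, du/dtau = 1.9762, dv/dtau = -0.2465

f(Y) = (du/dtau, dv/dtau, -Gamma^u_ij Y'^i Y'^j, -Gamma^v_ij Y'^i Y'^j) with the Gammas evaluated at the stage position; h = 0.050000; intermediate values shown to 6 dp
step 0: u = -1.0000, v = 0.7500, du/dtau = 2.0000, dv/dtau = -0.2500
step 1:
  k1: at (u, v) = (-1.000000, 0.750000), (du/dtau, dv/dtau) = (2.000000, -0.250000); Gamma_uuu = 0.000000, Gamma_uuv = 0.000000, Gamma_uvv = 0.000000, Gamma_vuu = 0.000000, Gamma_vuv = 0.000000, Gamma_vvv = 0.000000; k1 = (2.000000, -0.250000, 0.000000, 0.000000)
  k2: at (u, v) = (-0.950000, 0.743750), (du/dtau, dv/dtau) = (2.000000, -0.250000); Gamma_uuu = 0.031949, Gamma_uuv = 0.000000, Gamma_uvv = -0.090562, Gamma_vuu = 0.000000, Gamma_vuv = 0.017639, Gamma_vvv = 0.000000; k2 = (2.000000, -0.250000, -0.122135, 0.017639)
  k3: at (u, v) = (-0.950000, 0.743750), (du/dtau, dv/dtau) = (1.996947, -0.249559); Gamma_uuu = 0.031949, Gamma_uuv = 0.000000, Gamma_uvv = -0.090562, Gamma_vuu = 0.000000, Gamma_vuv = 0.017639, Gamma_vvv = 0.000000; k3 = (1.996947, -0.249559, -0.121765, 0.017581)
  k4: at (u, v) = (-0.900153, 0.737522), (du/dtau, dv/dtau) = (1.993912, -0.249121); Gamma_uuu = 0.063497, Gamma_uuv = 0.000000, Gamma_uvv = -0.180225, Gamma_vuu = 0.000000, Gamma_vuv = 0.035178, Gamma_vvv = 0.000000; k4 = (1.993912, -0.249121, -0.241260, 0.034948)
  Y <- Y + (h/6)(k1 + 2k2 + 2k3 + k4): u = -0.9001, v = 0.7375, du/dtau = 1.9939, dv/dtau = -0.2491
step 2:
  k1: at (u, v) = (-0.900102, 0.737515), (du/dtau, dv/dtau) = (1.993924, -0.249122); Gamma_uuu = 0.063529, Gamma_uuv = 0.000000, Gamma_uvv = -0.180316, Gamma_vuu = 0.000000, Gamma_vuv = 0.035196, Gamma_vvv = 0.000000; k1 = (1.993924, -0.249122, -0.241385, 0.034966)
  k2: at (u, v) = (-0.850254, 0.731287), (du/dtau, dv/dtau) = (1.987890, -0.248248); Gamma_uuu = 0.094482, Gamma_uuv = 0.000000, Gamma_uvv = -0.268758, Gamma_vuu = 0.000000, Gamma_vuv = 0.052643, Gamma_vvv = 0.000000; k2 = (1.987890, -0.248248, -0.356802, 0.051958)
  k3: at (u, v) = (-0.850404, 0.731308), (du/dtau, dv/dtau) = (1.985004, -0.247823); Gamma_uuu = 0.094389, Gamma_uuv = 0.000000, Gamma_uvv = -0.268493, Gamma_vuu = 0.000000, Gamma_vuv = 0.052591, Gamma_vvv = 0.000000; k3 = (1.985004, -0.247823, -0.355427, 0.051742)
  k4: at (u, v) = (-0.800851, 0.725124), (du/dtau, dv/dtau) = (1.976153, -0.246535); Gamma_uuu = 0.124300, Gamma_uuv = 0.000000, Gamma_uvv = -0.354648, Gamma_vuu = 0.000000, Gamma_vuv = 0.069799, Gamma_vvv = 0.000000; k4 = (1.976153, -0.246535, -0.463859, 0.068011)
  Y <- Y + (h/6)(k1 + 2k2 + 2k3 + k4): u = -0.8008, v = 0.7251, du/dtau = 1.9762, dv/dtau = -0.2465


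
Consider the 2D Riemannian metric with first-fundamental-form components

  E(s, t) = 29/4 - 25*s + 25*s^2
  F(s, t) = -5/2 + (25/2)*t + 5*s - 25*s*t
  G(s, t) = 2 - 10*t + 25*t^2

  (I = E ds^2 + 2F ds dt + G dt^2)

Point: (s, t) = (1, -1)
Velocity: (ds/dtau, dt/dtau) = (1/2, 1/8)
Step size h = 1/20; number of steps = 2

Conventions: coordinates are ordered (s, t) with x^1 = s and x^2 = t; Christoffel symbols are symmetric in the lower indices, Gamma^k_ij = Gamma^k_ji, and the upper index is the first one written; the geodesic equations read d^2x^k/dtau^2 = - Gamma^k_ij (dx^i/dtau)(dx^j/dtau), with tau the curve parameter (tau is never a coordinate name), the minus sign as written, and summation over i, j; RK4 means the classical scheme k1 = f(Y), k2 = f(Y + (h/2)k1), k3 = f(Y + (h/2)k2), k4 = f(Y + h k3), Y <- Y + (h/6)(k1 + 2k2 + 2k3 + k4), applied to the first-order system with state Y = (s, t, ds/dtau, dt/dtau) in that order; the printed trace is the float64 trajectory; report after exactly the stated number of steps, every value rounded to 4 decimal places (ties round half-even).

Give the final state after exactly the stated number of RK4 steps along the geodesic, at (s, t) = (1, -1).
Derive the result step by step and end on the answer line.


f(Y) = (ds/dtau, dt/dtau, -Gamma^s_ij Y'^i Y'^j, -Gamma^t_ij Y'^i Y'^j) with the Gammas evaluated at the stage position; h = 0.050000; intermediate values shown to 6 dp
step 0: s = 1.0000, t = -1.0000, ds/dtau = 0.5000, dt/dtau = 0.1250
step 1:
  k1: at (s, t) = (1.000000, -1.000000), (ds/dtau, dt/dtau) = (0.500000, 0.125000); Gamma_sss = 0.289017, Gamma_sst = 0.000000, Gamma_stt = -0.289017, Gamma_tss = 0.693642, Gamma_tst = 0.000000, Gamma_ttt = -0.693642; k1 = (0.500000, 0.125000, -0.067738, -0.162572)
  k2: at (s, t) = (1.012500, -0.996875), (ds/dtau, dt/dtau) = (0.498307, 0.120936); Gamma_sss = 0.295361, Gamma_sst = 0.000000, Gamma_stt = -0.295361, Gamma_tss = 0.689775, Gamma_tst = 0.000000, Gamma_ttt = -0.689775; k2 = (0.498307, 0.120936, -0.069021, -0.161189)
  k3: at (s, t) = (1.012458, -0.996977), (ds/dtau, dt/dtau) = (0.498274, 0.120970); Gamma_sss = 0.295302, Gamma_sst = 0.000000, Gamma_stt = -0.295302, Gamma_tss = 0.689755, Gamma_tst = 0.000000, Gamma_ttt = -0.689755; k3 = (0.498274, 0.120970, -0.068996, -0.161157)
  k4: at (s, t) = (1.024914, -0.993951), (ds/dtau, dt/dtau) = (0.496550, 0.116942); Gamma_sss = 0.301492, Gamma_sst = 0.000000, Gamma_stt = -0.301492, Gamma_tss = 0.685763, Gamma_tst = 0.000000, Gamma_ttt = -0.685763; k4 = (0.496550, 0.116942, -0.070213, -0.159705)
  Y <- Y + (h/6)(k1 + 2k2 + 2k3 + k4): s = 1.0249, t = -0.9940, ds/dtau = 0.4966, dt/dtau = 0.1169
step 2:
  k1: at (s, t) = (1.024914, -0.993952), (ds/dtau, dt/dtau) = (0.496550, 0.116942); Gamma_sss = 0.301492, Gamma_sst = 0.000000, Gamma_stt = -0.301492, Gamma_tss = 0.685763, Gamma_tst = 0.000000, Gamma_ttt = -0.685763; k1 = (0.496550, 0.116942, -0.070213, -0.159705)
  k2: at (s, t) = (1.037328, -0.991029), (ds/dtau, dt/dtau) = (0.494795, 0.112949); Gamma_sss = 0.307524, Gamma_sst = 0.000000, Gamma_stt = -0.307524, Gamma_tss = 0.681651, Gamma_tst = 0.000000, Gamma_ttt = -0.681651; k2 = (0.494795, 0.112949, -0.071365, -0.158187)
  k3: at (s, t) = (1.037284, -0.991128), (ds/dtau, dt/dtau) = (0.494766, 0.112987); Gamma_sss = 0.307466, Gamma_sst = 0.000000, Gamma_stt = -0.307466, Gamma_tss = 0.681634, Gamma_tst = 0.000000, Gamma_ttt = -0.681634; k3 = (0.494766, 0.112987, -0.071340, -0.158158)
  k4: at (s, t) = (1.049653, -0.988303), (ds/dtau, dt/dtau) = (0.492983, 0.109034); Gamma_sss = 0.313339, Gamma_sst = 0.000000, Gamma_stt = -0.313339, Gamma_tss = 0.677412, Gamma_tst = 0.000000, Gamma_ttt = -0.677412; k4 = (0.492983, 0.109034, -0.072426, -0.156580)
  Y <- Y + (h/6)(k1 + 2k2 + 2k3 + k4): s = 1.0497, t = -0.9883, ds/dtau = 0.4930, dt/dtau = 0.1090

Answer: s = 1.0497, t = -0.9883, ds/dtau = 0.4930, dt/dtau = 0.1090


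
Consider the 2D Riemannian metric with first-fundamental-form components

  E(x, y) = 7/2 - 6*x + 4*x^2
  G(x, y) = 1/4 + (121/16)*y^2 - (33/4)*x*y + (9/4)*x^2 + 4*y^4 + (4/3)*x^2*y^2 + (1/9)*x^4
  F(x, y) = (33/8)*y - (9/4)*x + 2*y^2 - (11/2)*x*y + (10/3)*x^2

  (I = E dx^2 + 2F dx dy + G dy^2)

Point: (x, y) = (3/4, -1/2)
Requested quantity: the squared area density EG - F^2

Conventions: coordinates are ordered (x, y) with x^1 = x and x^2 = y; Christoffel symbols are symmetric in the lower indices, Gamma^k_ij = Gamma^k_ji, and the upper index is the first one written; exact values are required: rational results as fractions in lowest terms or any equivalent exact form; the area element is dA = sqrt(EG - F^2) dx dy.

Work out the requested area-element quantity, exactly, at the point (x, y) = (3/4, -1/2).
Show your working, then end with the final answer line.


E = 5/4, F = 11/16, G = 1785/256; EG - F^2 = 8441/1024

Answer: EG - F^2 = 8441/1024


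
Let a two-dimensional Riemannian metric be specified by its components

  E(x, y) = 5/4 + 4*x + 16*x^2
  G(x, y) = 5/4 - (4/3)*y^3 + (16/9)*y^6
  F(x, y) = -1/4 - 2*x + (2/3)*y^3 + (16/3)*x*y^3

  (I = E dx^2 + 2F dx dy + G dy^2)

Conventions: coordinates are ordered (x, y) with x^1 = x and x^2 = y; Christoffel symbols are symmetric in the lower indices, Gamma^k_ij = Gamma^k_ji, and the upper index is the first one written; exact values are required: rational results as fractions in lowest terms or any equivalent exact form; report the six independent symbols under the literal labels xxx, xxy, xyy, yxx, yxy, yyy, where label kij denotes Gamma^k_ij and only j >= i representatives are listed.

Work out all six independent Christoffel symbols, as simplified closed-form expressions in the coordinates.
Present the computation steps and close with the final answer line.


E = 5/4 + 4*x + 16*x^2; F = -1/4 - 2*x + (2/3)*y^3 + (16/3)*x*y^3; G = 5/4 - (4/3)*y^3 + (16/9)*y^6
Gamma^k_ij = (1/2) g^{kl} (d_i g_jl + d_j g_il - d_l g_ij), with g^inv = (1/(EG-F^2)) [[G, -F], [-F, E]]
first partials: E_x = 4 + 32*x, E_y = 0, F_x = -2 + (16/3)*y^3, F_y = 2*y^2 + 16*x*y^2, G_x = 0, G_y = -4*y^2 + (32/3)*y^5
D = EG - F^2 = 3/2 + 4*x + 16*x^2 - (4/3)*y^3 + (16/9)*y^6
expanded: Gamma^x_xx = (G E_x - 2F F_x + F E_y)/(2D), Gamma^x_xy = (G E_y - F G_x)/(2D), Gamma^x_yy = (2G F_y - G G_x - F G_y)/(2D), Gamma^y_xx = (2E F_x - E E_y - F E_x)/(2D), Gamma^y_xy = (E G_x - F E_y)/(2D), Gamma^y_yy = (E G_y - 2F F_y + F G_x)/(2D); substitute and cancel common factors

Answer: Gamma_xxx = (288*x + 36)/(288*x^2 + 72*x + 32*y^6 - 24*y^3 + 27), Gamma_xxy = 0, Gamma_xyy = (288*x*y^2 + 36*y^2)/(288*x^2 + 72*x + 32*y^6 - 24*y^3 + 27), Gamma_yxx = (96*y^3 - 36)/(288*x^2 + 72*x + 32*y^6 - 24*y^3 + 27), Gamma_yxy = 0, Gamma_yyy = (96*y^5 - 36*y^2)/(288*x^2 + 72*x + 32*y^6 - 24*y^3 + 27)


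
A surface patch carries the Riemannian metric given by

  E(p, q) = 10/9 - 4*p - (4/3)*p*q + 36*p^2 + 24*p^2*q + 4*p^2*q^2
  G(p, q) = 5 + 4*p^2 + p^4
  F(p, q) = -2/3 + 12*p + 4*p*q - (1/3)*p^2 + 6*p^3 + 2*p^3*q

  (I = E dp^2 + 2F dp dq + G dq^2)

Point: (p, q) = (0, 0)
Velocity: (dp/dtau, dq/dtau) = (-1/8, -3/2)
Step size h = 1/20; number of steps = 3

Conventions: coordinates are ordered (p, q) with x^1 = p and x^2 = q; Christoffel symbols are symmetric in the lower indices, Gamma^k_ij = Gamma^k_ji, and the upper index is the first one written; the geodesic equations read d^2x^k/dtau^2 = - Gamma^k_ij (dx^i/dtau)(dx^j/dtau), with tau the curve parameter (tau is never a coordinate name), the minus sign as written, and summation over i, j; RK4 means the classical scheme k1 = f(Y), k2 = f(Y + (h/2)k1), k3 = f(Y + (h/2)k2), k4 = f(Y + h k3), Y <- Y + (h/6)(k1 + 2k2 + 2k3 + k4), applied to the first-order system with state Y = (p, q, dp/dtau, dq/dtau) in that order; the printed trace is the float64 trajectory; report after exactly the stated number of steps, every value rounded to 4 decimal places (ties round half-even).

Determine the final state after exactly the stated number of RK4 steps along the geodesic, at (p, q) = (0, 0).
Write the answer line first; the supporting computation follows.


Answer: p = -0.0187, q = -0.2254, dp/dtau = -0.1241, dq/dtau = -1.5048

f(Y) = (dp/dtau, dq/dtau, -Gamma^p_ij Y'^i Y'^j, -Gamma^q_ij Y'^i Y'^j) with the Gammas evaluated at the stage position; h = 0.050000; intermediate values shown to 6 dp
step 0: p = 0.0000, q = 0.0000, dp/dtau = -0.1250, dq/dtau = -1.5000
step 1:
  k1: at (p, q) = (0.000000, 0.000000), (dp/dtau, dq/dtau) = (-0.125000, -1.500000); Gamma_ppp = -0.391304, Gamma_ppq = 0.000000, Gamma_pqq = 0.000000, Gamma_qpp = 2.347826, Gamma_qpq = 0.000000, Gamma_qqq = 0.000000; k1 = (-0.125000, -1.500000, 0.006114, -0.036685)
  k2: at (p, q) = (-0.003125, -0.037500), (dp/dtau, dq/dtau) = (-0.124847, -1.500917); Gamma_ppp = -0.406864, Gamma_ppq = 0.000429, Gamma_pqq = 0.000000, Gamma_qpp = 2.312731, Gamma_qpq = -0.002440, Gamma_qqq = 0.000000; k2 = (-0.124847, -1.500917, 0.006181, -0.035134)
  k3: at (p, q) = (-0.003121, -0.037523), (dp/dtau, dq/dtau) = (-0.124845, -1.500878); Gamma_ppp = -0.406836, Gamma_ppq = 0.000429, Gamma_pqq = 0.000000, Gamma_qpp = 2.312721, Gamma_qpq = -0.002437, Gamma_qqq = 0.000000; k3 = (-0.124845, -1.500878, 0.006180, -0.035134)
  k4: at (p, q) = (-0.006242, -0.075044), (dp/dtau, dq/dtau) = (-0.124691, -1.501757); Gamma_ppp = -0.421182, Gamma_ppq = 0.000899, Gamma_pqq = 0.000000, Gamma_qpp = 2.277629, Gamma_qpq = -0.004861, Gamma_qqq = 0.000000; k4 = (-0.124691, -1.501757, 0.006212, -0.033592)
  Y <- Y + (h/6)(k1 + 2k2 + 2k3 + k4): p = -0.0062, q = -0.0750, dp/dtau = -0.1247, dq/dtau = -1.5018
step 2:
  k1: at (p, q) = (-0.006242, -0.075045), (dp/dtau, dq/dtau) = (-0.124691, -1.501757); Gamma_ppp = -0.421182, Gamma_ppq = 0.000899, Gamma_pqq = 0.000000, Gamma_qpp = 2.277628, Gamma_qpq = -0.004861, Gamma_qqq = 0.000000; k1 = (-0.124691, -1.501757, 0.006212, -0.033592)
  k2: at (p, q) = (-0.009360, -0.112588), (dp/dtau, dq/dtau) = (-0.124536, -1.502597); Gamma_ppp = -0.434347, Gamma_ppq = 0.001408, Gamma_pqq = 0.000000, Gamma_qpp = 2.242567, Gamma_qpq = -0.007269, Gamma_qqq = 0.000000; k2 = (-0.124536, -1.502597, 0.006209, -0.032060)
  k3: at (p, q) = (-0.009356, -0.112609), (dp/dtau, dq/dtau) = (-0.124536, -1.502558); Gamma_ppp = -0.434320, Gamma_ppq = 0.001407, Gamma_pqq = 0.000000, Gamma_qpp = 2.242558, Gamma_qpq = -0.007266, Gamma_qqq = 0.000000; k3 = (-0.124536, -1.502558, 0.006209, -0.032061)
  k4: at (p, q) = (-0.012469, -0.150172), (dp/dtau, dq/dtau) = (-0.124381, -1.503360); Gamma_ppp = -0.446337, Gamma_ppq = 0.001953, Gamma_pqq = 0.000000, Gamma_qpp = 2.207559, Gamma_qpq = -0.009659, Gamma_qqq = 0.000000; k4 = (-0.124381, -1.503360, 0.006175, -0.030540)
  Y <- Y + (h/6)(k1 + 2k2 + 2k3 + k4): p = -0.0125, q = -0.1502, dp/dtau = -0.1244, dq/dtau = -1.5034
step 3:
  k1: at (p, q) = (-0.012469, -0.150173), (dp/dtau, dq/dtau) = (-0.124381, -1.503360); Gamma_ppp = -0.446337, Gamma_ppq = 0.001953, Gamma_pqq = 0.000000, Gamma_qpp = 2.207559, Gamma_qpq = -0.009659, Gamma_qqq = 0.000000; k1 = (-0.124381, -1.503360, 0.006175, -0.030540)
  k2: at (p, q) = (-0.015579, -0.187757), (dp/dtau, dq/dtau) = (-0.124227, -1.504123); Gamma_ppp = -0.457238, Gamma_ppq = 0.002533, Gamma_pqq = 0.000000, Gamma_qpp = 2.172646, Gamma_qpq = -0.012036, Gamma_qqq = 0.000000; k2 = (-0.124227, -1.504123, 0.006110, -0.029031)
  k3: at (p, q) = (-0.015575, -0.187776), (dp/dtau, dq/dtau) = (-0.124228, -1.504086); Gamma_ppp = -0.457212, Gamma_ppq = 0.002532, Gamma_pqq = 0.000000, Gamma_qpp = 2.172639, Gamma_qpq = -0.012033, Gamma_qqq = 0.000000; k3 = (-0.124228, -1.504086, 0.006110, -0.029033)
  k4: at (p, q) = (-0.018681, -0.225377), (dp/dtau, dq/dtau) = (-0.124076, -1.504812); Gamma_ppp = -0.467032, Gamma_ppq = 0.003144, Gamma_pqq = 0.000000, Gamma_qpp = 2.137838, Gamma_qpq = -0.014393, Gamma_qqq = 0.000000; k4 = (-0.124076, -1.504812, 0.006016, -0.027537)
  Y <- Y + (h/6)(k1 + 2k2 + 2k3 + k4): p = -0.0187, q = -0.2254, dp/dtau = -0.1241, dq/dtau = -1.5048


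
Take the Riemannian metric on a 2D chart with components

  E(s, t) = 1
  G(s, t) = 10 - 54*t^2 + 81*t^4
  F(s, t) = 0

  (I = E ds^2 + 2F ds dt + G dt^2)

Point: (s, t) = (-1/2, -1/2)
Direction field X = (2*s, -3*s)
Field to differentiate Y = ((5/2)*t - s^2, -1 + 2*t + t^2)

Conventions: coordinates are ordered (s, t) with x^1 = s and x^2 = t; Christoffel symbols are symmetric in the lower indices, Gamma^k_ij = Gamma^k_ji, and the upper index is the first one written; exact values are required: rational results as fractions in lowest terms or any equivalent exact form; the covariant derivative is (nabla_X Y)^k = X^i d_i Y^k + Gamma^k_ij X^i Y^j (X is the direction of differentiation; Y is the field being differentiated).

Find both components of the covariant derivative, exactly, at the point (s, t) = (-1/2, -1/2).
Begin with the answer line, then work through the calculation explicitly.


Answer: (nabla_X Y)^s = 11/4, (nabla_X Y)^t = -246/25

E = 1, F = 0, G = 25/16 at the point
E_s = 0, E_t = 0, F_s = 0, F_t = 0, G_s = 0, G_t = 27/2
EG - F^2 = 25/16;  g^inv = (16/25) * [[25/16, 0], [0, 1]]
first-kind symbols [ij,l] = (1/2)(d_i g_jl + d_j g_il - d_l g_ij): [ss,s] = E_s/2 = 0, [ss,t] = F_s - E_t/2 = 0, [st,s] = E_t/2 = 0, [st,t] = G_s/2 = 0, [tt,s] = F_t - G_s/2 = 0, [tt,t] = G_t/2 = 27/4
Gamma^s_ij = (G*[ij,s] - F*[ij,t])/(EG - F^2), Gamma^t_ij = (E*[ij,t] - F*[ij,s])/(EG - F^2)
Gamma_sss = 0, Gamma_sst = 0, Gamma_stt = 0, Gamma_tss = 0, Gamma_tst = 0, Gamma_ttt = 108/25
X = (-1, 3/2), Y = (-3/2, -7/4) at the point


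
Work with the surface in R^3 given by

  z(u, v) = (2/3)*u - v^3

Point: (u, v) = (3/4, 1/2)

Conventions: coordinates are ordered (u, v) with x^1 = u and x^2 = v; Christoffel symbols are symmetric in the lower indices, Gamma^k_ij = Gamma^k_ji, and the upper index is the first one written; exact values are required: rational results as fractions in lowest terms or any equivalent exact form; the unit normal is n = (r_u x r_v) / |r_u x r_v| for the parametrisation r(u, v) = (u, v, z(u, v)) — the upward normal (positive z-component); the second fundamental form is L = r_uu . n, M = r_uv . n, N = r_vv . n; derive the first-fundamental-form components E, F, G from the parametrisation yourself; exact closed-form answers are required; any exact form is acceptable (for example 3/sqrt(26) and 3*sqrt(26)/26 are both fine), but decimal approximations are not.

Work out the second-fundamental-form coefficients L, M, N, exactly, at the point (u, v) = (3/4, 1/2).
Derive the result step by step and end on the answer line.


z_u = 2/3, z_v = -3/4, z_uu = 0, z_uv = 0, z_vv = -3
E = 13/9, F = -1/2, G = 25/16; answer radicand W^2 = 289/144
unnormalised second-form numerators: l = 0, m = 0, n = -3; L = l/sqrt(289/144), and similarly M = m/sqrt(W^2), N = n/sqrt(W^2)

Answer: L = 0, M = 0, N = -36/17


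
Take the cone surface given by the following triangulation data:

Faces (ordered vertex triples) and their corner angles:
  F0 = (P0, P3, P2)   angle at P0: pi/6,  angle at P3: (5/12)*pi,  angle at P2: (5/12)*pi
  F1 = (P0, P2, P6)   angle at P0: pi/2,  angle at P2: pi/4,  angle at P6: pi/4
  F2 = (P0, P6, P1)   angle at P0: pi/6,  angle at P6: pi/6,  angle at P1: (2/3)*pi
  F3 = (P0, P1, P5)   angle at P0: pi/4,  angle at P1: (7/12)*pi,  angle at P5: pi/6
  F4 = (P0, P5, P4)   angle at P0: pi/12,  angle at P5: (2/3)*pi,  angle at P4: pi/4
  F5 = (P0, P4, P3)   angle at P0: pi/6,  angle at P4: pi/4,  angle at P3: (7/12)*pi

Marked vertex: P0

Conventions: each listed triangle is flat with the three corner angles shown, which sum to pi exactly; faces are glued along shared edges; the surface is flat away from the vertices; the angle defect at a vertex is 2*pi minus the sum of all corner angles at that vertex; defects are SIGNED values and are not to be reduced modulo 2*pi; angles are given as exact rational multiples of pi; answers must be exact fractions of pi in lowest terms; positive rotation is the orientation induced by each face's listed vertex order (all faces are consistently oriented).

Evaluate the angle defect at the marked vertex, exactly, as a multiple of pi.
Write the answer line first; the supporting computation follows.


Answer: defect(P0) = (2/3)*pi

Sum of corner angles at P0: (4/3)*pi
defect = 2*pi - (4/3)*pi


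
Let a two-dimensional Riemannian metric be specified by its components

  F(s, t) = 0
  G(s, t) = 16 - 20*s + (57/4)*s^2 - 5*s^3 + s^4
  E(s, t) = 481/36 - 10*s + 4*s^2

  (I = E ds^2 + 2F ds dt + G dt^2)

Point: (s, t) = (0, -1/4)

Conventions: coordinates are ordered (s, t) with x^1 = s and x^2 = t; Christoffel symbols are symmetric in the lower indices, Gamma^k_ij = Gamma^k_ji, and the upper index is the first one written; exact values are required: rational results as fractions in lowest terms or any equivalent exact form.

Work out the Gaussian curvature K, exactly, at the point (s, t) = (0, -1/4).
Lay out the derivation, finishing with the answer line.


E = 481/36, F = 0, G = 16, EG - F^2 = 1924/9 at the point
E_s = -10, E_t = 0, F_s = 0, F_t = 0, G_s = -20, G_t = 0
E_tt = 0, F_st = 0, G_ss = 57/2
Compute both Brioschi determinants and normalise by (EG - F^2)^2.
M1 = [[-E_tt/2 + F_st - G_ss/2, E_s/2, F_s - E_t/2], [F_t - G_s/2, E, F], [G_t/2, F, G]] = [[-57/4, -5, 0], [10, 481/36, 0], [0, 0, 16]]; det M1 = -6739/3
M2 = [[0, E_t/2, G_s/2], [E_t/2, E, F], [G_s/2, F, G]] = [[0, 0, -10], [0, 481/36, 0], [-10, 0, 16]]; det M2 = -12025/9
det M1 - det M2 = -8192/9; K = -8192/9 / (1924/9)^2 = -4608/231361

Answer: K = -4608/231361


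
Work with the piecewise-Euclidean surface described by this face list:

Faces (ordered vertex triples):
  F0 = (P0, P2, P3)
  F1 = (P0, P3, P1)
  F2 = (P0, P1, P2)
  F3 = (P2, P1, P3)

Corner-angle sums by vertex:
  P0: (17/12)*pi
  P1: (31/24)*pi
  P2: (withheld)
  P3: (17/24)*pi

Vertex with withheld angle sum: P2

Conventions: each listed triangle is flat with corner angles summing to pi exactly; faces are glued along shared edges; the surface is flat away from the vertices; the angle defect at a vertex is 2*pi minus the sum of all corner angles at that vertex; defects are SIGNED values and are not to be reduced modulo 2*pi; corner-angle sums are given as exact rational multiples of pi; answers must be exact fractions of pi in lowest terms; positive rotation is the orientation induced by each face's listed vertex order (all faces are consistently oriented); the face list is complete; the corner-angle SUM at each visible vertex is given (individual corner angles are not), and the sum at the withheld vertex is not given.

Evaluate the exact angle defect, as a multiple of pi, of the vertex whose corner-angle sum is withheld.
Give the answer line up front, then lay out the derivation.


Answer: defect(P2) = (17/12)*pi

V = 4, E = 6, F = 4; chi = V - E + F = 2
Gauss-Bonnet: total defect = 2*pi*chi = 4*pi; visible defects sum to (31/12)*pi


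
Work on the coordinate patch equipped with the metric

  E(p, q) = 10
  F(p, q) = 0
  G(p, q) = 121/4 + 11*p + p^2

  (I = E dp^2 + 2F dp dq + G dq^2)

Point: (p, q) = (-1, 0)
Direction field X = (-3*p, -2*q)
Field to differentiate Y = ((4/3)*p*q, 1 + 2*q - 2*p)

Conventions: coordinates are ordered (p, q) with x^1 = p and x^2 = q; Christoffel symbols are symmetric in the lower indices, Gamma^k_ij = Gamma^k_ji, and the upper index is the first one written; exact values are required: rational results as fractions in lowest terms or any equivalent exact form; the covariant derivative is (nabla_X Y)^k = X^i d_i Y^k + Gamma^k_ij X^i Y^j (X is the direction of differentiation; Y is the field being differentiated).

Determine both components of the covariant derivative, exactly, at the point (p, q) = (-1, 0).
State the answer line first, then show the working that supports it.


Answer: (nabla_X Y)^p = 0, (nabla_X Y)^q = -4

E = 10, F = 0, G = 81/4 at the point
E_p = 0, E_q = 0, F_p = 0, F_q = 0, G_p = 9, G_q = 0
EG - F^2 = 405/2;  g^inv = (2/405) * [[81/4, 0], [0, 10]]
first-kind symbols [ij,l] = (1/2)(d_i g_jl + d_j g_il - d_l g_ij): [pp,p] = E_p/2 = 0, [pp,q] = F_p - E_q/2 = 0, [pq,p] = E_q/2 = 0, [pq,q] = G_p/2 = 9/2, [qq,p] = F_q - G_p/2 = -9/2, [qq,q] = G_q/2 = 0
Gamma^p_ij = (G*[ij,p] - F*[ij,q])/(EG - F^2), Gamma^q_ij = (E*[ij,q] - F*[ij,p])/(EG - F^2)
Gamma_ppp = 0, Gamma_ppq = 0, Gamma_pqq = -9/20, Gamma_qpp = 0, Gamma_qpq = 2/9, Gamma_qqq = 0
X = (3, 0), Y = (0, 3) at the point


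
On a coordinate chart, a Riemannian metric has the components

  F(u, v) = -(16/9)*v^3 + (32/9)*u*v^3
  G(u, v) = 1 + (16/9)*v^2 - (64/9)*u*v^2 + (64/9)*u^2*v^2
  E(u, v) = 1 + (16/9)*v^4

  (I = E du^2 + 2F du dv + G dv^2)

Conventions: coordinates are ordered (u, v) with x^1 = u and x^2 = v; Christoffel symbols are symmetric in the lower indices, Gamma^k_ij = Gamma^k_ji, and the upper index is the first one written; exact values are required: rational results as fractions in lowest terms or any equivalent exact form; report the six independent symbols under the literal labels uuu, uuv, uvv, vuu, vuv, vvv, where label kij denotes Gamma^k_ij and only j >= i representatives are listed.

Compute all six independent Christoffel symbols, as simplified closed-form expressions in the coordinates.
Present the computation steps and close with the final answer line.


E = 1 + (16/9)*v^4; F = -(16/9)*v^3 + (32/9)*u*v^3; G = 1 + (16/9)*v^2 - (64/9)*u*v^2 + (64/9)*u^2*v^2
Gamma^k_ij = (1/2) g^{kl} (d_i g_jl + d_j g_il - d_l g_ij), with g^inv = (1/(EG-F^2)) [[G, -F], [-F, E]]
first partials: E_u = 0, E_v = (64/9)*v^3, F_u = (32/9)*v^3, F_v = -(16/3)*v^2 + (32/3)*u*v^2, G_u = -(64/9)*v^2 + (128/9)*u*v^2, G_v = (32/9)*v - (128/9)*u*v + (128/9)*u^2*v
D = EG - F^2 = 1 + (16/9)*v^2 - (64/9)*u*v^2 + (16/9)*v^4 + (64/9)*u^2*v^2
expanded: Gamma^u_uu = (G E_u - 2F F_u + F E_v)/(2D), Gamma^u_uv = (G E_v - F G_u)/(2D), Gamma^u_vv = (2G F_v - G G_u - F G_v)/(2D), Gamma^v_uu = (2E F_u - E E_v - F E_u)/(2D), Gamma^v_uv = (E G_u - F E_v)/(2D), Gamma^v_vv = (E G_v - 2F F_v + F G_u)/(2D); substitute and cancel common factors

Answer: Gamma_uuu = 0, Gamma_uuv = 32*v^3/(64*u^2*v^2 - 64*u*v^2 + 16*v^4 + 16*v^2 + 9), Gamma_uvv = (32*u*v^2 - 16*v^2)/(64*u^2*v^2 - 64*u*v^2 + 16*v^4 + 16*v^2 + 9), Gamma_vuu = 0, Gamma_vuv = (64*u*v^2 - 32*v^2)/(64*u^2*v^2 - 64*u*v^2 + 16*v^4 + 16*v^2 + 9), Gamma_vvv = (64*u^2*v - 64*u*v + 16*v)/(64*u^2*v^2 - 64*u*v^2 + 16*v^4 + 16*v^2 + 9)


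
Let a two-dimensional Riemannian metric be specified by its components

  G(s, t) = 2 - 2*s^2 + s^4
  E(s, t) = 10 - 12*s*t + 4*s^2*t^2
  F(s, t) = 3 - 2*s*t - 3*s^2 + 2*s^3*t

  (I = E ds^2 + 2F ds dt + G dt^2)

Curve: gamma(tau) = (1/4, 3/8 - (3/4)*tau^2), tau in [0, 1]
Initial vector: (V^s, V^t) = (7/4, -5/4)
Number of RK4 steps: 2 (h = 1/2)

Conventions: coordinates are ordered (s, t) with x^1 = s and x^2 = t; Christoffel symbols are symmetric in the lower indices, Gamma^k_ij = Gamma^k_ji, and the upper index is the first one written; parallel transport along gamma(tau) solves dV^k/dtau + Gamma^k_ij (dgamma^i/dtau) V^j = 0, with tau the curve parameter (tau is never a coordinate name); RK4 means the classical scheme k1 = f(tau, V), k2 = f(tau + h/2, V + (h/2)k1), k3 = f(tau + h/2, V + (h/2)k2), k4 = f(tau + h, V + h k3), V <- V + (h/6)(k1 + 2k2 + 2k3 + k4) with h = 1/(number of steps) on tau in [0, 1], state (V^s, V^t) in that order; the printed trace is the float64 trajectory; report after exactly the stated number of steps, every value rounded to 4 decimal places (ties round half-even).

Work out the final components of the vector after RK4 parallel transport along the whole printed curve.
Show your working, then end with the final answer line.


gamma'(tau) = (0, -(3/2)*tau); f(tau, V)^k = -Gamma^k_ij(gamma(tau)) gamma'^i(tau) V^j; h = 1/2; intermediate values shown to 6 dp
curve data and Christoffel symbols at the stage parameters:
  tau = 0.000000: gamma = (0.250000, 0.375000), gamma' = (0.000000, 0.000000); Gamma_sss = -0.215483, Gamma_sst = -0.143655, Gamma_stt = 0.000000, Gamma_tss = -0.071828, Gamma_tst = -0.047885, Gamma_ttt = 0.000000
  tau = 0.250000: gamma = (0.250000, 0.328125), gamma' = (0.000000, -0.375000); Gamma_sss = -0.187582, Gamma_sst = -0.142920, Gamma_stt = 0.000000, Gamma_tss = -0.062011, Gamma_tst = -0.047246, Gamma_ttt = 0.000000
  tau = 0.500000: gamma = (0.250000, 0.187500), gamma' = (0.000000, -0.750000); Gamma_sss = -0.105552, Gamma_sst = -0.140736, Gamma_stt = 0.000000, Gamma_tss = -0.034049, Gamma_tst = -0.045399, Gamma_ttt = 0.000000
  tau = 0.750000: gamma = (0.250000, -0.046875), gamma' = (0.000000, -1.125000); Gamma_sss = 0.025721, Gamma_sst = -0.137179, Gamma_stt = 0.000000, Gamma_tss = 0.007975, Gamma_tst = -0.042536, Gamma_ttt = 0.000000
  tau = 1.000000: gamma = (0.250000, -0.375000), gamma' = (0.000000, -1.500000); Gamma_sss = 0.198572, Gamma_sst = -0.132382, Gamma_stt = 0.000000, Gamma_tss = 0.058404, Gamma_tst = -0.038936, Gamma_ttt = 0.000000
step 0: V^s = 1.7500, V^t = -1.2500
step 1: k1 = (0.000000, 0.000000), k2 = (-0.093791, -0.031005), k3 = (-0.092534, -0.030590), k4 = (-0.179832, -0.058010); V <- V + (h/6)(k1 + 2k2 + 2k3 + k4): V^s = 1.7040, V^t = -1.2651
step 2: k1 = (-0.179856, -0.058018), k2 = (-0.256026, -0.079388), k3 = (-0.253087, -0.078477), k4 = (-0.313231, -0.092127); V <- V + (h/6)(k1 + 2k2 + 2k3 + k4): V^s = 1.5780, V^t = -1.3039

Answer: V^s = 1.5780, V^t = -1.3039


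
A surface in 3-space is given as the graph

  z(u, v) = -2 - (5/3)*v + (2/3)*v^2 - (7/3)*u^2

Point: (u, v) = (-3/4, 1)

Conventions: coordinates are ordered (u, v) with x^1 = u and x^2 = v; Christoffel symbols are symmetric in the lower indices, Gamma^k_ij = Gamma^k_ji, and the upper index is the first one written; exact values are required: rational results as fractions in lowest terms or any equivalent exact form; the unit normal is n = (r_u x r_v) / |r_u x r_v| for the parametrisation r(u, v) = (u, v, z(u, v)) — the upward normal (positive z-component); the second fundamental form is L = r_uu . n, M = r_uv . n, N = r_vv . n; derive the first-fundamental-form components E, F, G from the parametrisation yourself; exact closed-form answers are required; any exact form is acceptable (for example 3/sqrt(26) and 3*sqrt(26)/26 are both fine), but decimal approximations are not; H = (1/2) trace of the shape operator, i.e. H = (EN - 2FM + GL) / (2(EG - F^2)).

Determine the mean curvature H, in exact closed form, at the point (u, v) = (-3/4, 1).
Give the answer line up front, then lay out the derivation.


Answer: H = 1348*sqrt(481)/231361

z_u = 7/2, z_v = -1/3, z_uu = -14/3, z_uv = 0, z_vv = 4/3
E = 53/4, F = -7/6, G = 10/9; answer radicand W^2 = 481/36
unnormalised second-form numerators: l = -14/3, m = 0, n = 4/3; L = l/sqrt(481/36), and similarly M = m/sqrt(W^2), N = n/sqrt(W^2)
H = (E*n - 2*F*m + G*l) / (2*(EG - F^2)*sqrt(W^2)); E*n - 2*F*m + G*l = 337/27, EG - F^2 = 481/36, so H = (674/1443)/sqrt(481/36)


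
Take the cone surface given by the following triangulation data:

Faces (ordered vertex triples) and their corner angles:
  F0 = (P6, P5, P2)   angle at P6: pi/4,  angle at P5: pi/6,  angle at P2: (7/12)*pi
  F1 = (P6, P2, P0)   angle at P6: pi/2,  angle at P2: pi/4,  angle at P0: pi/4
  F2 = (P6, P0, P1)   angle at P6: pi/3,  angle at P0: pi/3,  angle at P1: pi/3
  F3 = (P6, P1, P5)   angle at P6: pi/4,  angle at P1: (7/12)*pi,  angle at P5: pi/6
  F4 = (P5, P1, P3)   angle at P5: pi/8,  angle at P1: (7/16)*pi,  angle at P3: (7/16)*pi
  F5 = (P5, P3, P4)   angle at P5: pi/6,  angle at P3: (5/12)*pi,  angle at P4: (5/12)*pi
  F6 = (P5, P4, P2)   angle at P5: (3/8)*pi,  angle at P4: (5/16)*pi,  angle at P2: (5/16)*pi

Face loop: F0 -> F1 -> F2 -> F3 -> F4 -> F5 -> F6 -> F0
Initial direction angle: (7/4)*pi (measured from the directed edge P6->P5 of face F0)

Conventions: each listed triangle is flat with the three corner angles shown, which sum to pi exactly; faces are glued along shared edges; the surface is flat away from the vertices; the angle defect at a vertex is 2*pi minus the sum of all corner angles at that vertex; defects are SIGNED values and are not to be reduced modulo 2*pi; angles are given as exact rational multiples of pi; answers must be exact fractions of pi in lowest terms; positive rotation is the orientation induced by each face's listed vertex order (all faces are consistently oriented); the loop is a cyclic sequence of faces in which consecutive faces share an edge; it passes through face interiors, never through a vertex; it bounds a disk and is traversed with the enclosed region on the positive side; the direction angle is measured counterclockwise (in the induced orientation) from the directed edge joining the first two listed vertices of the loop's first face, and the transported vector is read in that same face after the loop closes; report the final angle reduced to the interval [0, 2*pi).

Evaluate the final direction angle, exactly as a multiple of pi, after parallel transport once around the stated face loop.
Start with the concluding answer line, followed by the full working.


Answer: final direction angle = (17/12)*pi

enclosed vertex P5: corner angles sum to pi, defect = 2*pi - pi = pi
enclosed vertex P6: corner angles sum to (4/3)*pi, defect = 2*pi - (4/3)*pi = (2/3)*pi
the final direction is the initial angle plus the enclosed defects, taken mod 2*pi in the induced orientation
final angle = (7/4)*pi + (5/3)*pi = (17/12)*pi (mod 2*pi)


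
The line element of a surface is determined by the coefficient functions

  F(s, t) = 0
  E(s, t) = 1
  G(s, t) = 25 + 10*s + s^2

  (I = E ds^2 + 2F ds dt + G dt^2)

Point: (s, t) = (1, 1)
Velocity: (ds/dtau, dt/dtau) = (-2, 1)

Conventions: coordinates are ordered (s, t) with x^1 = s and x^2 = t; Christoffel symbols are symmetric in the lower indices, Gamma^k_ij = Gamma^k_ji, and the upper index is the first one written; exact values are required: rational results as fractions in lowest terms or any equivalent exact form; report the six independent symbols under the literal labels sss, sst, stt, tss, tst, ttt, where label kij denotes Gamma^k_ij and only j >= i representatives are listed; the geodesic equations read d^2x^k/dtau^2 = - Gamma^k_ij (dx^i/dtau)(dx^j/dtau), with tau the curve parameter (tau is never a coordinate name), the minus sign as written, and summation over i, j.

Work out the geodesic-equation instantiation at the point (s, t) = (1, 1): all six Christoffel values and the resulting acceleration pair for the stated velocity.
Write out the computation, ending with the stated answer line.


E = 1, F = 0, G = 36 at the point
E_s = 0, E_t = 0, F_s = 0, F_t = 0, G_s = 12, G_t = 0
EG - F^2 = 36;  g^inv = (1/36) * [[36, 0], [0, 1]]
first-kind symbols [ij,l] = (1/2)(d_i g_jl + d_j g_il - d_l g_ij): [ss,s] = E_s/2 = 0, [ss,t] = F_s - E_t/2 = 0, [st,s] = E_t/2 = 0, [st,t] = G_s/2 = 6, [tt,s] = F_t - G_s/2 = -6, [tt,t] = G_t/2 = 0
Gamma^s_ij = (G*[ij,s] - F*[ij,t])/(EG - F^2), Gamma^t_ij = (E*[ij,t] - F*[ij,s])/(EG - F^2)
Gamma_sss = 0, Gamma_sst = 0, Gamma_stt = -6, Gamma_tss = 0, Gamma_tst = 1/6, Gamma_ttt = 0
d^2s/dtau^2 = -(Gamma_sss*(-2)^2 + 2*Gamma_sst*(-2)*(1) + Gamma_stt*(1)^2) = 6
d^2t/dtau^2 = -(Gamma_tss*(-2)^2 + 2*Gamma_tst*(-2)*(1) + Gamma_ttt*(1)^2) = 2/3

Answer: Gamma_sss = 0, Gamma_sst = 0, Gamma_stt = -6, Gamma_tss = 0, Gamma_tst = 1/6, Gamma_ttt = 0; accelerations (d^2s/dtau^2, d^2t/dtau^2) = (6, 2/3)


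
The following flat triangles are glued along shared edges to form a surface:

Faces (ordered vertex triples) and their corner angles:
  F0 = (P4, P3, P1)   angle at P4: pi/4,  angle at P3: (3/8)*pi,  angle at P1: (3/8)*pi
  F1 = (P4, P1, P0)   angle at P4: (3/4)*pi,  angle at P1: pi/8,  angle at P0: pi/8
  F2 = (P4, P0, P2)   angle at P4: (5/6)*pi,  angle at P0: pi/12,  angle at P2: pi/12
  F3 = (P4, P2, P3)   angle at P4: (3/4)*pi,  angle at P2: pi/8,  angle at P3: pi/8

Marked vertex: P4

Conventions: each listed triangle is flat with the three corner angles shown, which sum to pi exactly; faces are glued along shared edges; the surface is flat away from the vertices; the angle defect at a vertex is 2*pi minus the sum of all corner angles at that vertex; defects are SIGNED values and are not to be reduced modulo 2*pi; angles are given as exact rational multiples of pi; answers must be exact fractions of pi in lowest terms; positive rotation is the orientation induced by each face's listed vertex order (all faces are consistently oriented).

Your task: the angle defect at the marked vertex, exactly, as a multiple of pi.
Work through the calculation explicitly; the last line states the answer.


Sum of corner angles at P4: (31/12)*pi
defect = 2*pi - (31/12)*pi

Answer: defect(P4) = (-7/12)*pi
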